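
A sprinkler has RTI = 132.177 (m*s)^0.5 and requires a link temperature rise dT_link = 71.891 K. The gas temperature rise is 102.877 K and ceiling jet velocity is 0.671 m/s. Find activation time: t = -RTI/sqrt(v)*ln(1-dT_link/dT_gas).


dT_link/dT_gas = 0.69881
ln(1 - 0.69881) = -1.2000
t = -132.177 / sqrt(0.671) * -1.2000 = 193.63 s

193.63 s


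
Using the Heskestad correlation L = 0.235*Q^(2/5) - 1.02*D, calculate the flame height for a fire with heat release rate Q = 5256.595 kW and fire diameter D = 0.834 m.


Q^(2/5) = 30.781
0.235 * Q^(2/5) = 7.2335
1.02 * D = 0.85068
L = 6.3828 m

6.3828 m


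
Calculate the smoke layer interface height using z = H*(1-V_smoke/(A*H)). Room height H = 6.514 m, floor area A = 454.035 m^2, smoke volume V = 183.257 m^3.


V/(A*H) = 0.061962
1 - 0.061962 = 0.93804
z = 6.514 * 0.93804 = 6.1104 m

6.1104 m


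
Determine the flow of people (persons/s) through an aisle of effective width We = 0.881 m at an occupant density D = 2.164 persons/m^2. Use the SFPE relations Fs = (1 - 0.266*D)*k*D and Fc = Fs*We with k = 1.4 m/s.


1 - 0.266*D = 1 - 0.266*2.164 = 0.42438
Fs = 0.42438 * 1.4 * 2.164 = 1.2857 persons/(s*m)
Fc = 1.2857 * 0.881 = 1.1327 persons/s

1.1327 persons/s


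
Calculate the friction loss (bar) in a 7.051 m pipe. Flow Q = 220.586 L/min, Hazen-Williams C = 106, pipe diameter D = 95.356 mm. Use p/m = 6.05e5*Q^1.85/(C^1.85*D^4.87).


Q^1.85 = 21658
C^1.85 = 5582.3
D^4.87 = 4.3594e+09
p/m = 0.00053844 bar/m
p_total = 0.00053844 * 7.051 = 0.0037965 bar

0.0037965 bar


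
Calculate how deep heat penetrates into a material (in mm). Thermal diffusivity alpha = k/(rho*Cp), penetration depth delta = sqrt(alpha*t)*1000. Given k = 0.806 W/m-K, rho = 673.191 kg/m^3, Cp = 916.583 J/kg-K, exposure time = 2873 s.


alpha = 0.806 / (673.191 * 916.583) = 1.3062e-06 m^2/s
alpha * t = 0.0037528
delta = sqrt(0.0037528) * 1000 = 61.260 mm

61.260 mm


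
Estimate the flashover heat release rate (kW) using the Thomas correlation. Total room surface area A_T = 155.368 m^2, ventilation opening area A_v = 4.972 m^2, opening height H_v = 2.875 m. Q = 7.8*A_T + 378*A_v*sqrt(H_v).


7.8*A_T = 1211.9
sqrt(H_v) = 1.6956
378*A_v*sqrt(H_v) = 3186.7
Q = 1211.9 + 3186.7 = 4398.6 kW

4398.6 kW


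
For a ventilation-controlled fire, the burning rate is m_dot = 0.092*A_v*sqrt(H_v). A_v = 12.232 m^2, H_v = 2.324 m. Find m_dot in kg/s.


sqrt(H_v) = 1.5245
m_dot = 0.092 * 12.232 * 1.5245 = 1.7155 kg/s

1.7155 kg/s


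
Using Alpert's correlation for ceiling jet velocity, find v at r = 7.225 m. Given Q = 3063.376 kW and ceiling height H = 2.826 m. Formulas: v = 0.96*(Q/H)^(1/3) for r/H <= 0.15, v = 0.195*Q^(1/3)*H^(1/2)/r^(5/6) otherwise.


r/H = 7.225 / 2.826 = 2.5566
r/H > 0.15, so v = 0.195*Q^(1/3)*H^(1/2)/r^(5/6)
Q^(1/3) = 14.523
H^(1/2) = 1.6811
r^(5/6) = 5.1963
v = 0.195 * 14.523 * 1.6811 / 5.1963 = 0.91620 m/s

0.91620 m/s


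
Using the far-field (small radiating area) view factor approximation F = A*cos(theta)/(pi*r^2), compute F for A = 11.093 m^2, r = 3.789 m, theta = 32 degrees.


cos(32 deg) = 0.84805
pi*r^2 = 45.102
F = 11.093 * 0.84805 / 45.102 = 0.20858

0.20858


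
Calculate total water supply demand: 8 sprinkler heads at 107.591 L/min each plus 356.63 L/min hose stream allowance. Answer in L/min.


Sprinkler demand = 8 * 107.591 = 860.728 L/min
Total = 860.728 + 356.63 = 1217.358 L/min

1217.358 L/min


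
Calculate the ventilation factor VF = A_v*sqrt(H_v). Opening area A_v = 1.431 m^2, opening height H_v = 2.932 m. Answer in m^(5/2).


sqrt(H_v) = 1.7123
VF = 1.431 * 1.7123 = 2.4503 m^(5/2)

2.4503 m^(5/2)


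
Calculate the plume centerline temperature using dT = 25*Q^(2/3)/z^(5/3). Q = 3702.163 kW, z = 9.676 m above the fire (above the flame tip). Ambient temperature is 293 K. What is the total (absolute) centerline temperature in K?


Q^(2/3) = 239.32
z^(5/3) = 43.937
dT = 25 * 239.32 / 43.937 = 136.17 K
T = 293 + 136.17 = 429.17 K

429.17 K


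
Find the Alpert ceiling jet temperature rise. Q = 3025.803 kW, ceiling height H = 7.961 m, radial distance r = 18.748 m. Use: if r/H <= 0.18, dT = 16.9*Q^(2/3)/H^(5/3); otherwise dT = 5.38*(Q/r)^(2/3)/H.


r/H = 18.748 / 7.961 = 2.3550
r/H > 0.18, so dT = 5.38*(Q/r)^(2/3)/H
Q/r = 161.39
(Q/r)^(2/3) = 29.643
dT = 5.38 * 29.643 / 7.961 = 20.033 K

20.033 K


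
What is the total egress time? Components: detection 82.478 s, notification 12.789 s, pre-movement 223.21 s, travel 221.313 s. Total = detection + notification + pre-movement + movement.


Total = 82.478 + 12.789 + 223.21 + 221.313 = 539.79 s

539.79 s


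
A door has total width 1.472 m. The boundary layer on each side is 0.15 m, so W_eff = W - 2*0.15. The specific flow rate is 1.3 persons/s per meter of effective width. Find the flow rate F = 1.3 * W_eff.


W_eff = 1.472 - 0.30 = 1.172 m
F = 1.3 * 1.172 = 1.5236 persons/s

1.5236 persons/s


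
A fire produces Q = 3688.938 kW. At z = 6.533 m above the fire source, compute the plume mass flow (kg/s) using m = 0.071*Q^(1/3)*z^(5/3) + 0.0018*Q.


Q^(1/3) = 15.451
z^(5/3) = 22.831
First term = 0.071 * 15.451 * 22.831 = 25.046
Second term = 0.0018 * 3688.938 = 6.6401
m = 31.687 kg/s

31.687 kg/s


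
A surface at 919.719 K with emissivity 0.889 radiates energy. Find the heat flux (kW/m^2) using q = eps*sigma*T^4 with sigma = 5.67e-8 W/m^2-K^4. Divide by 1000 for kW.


T^4 = 7.1552e+11
q = 0.889 * 5.67e-8 * 7.1552e+11 / 1000 = 36.067 kW/m^2

36.067 kW/m^2


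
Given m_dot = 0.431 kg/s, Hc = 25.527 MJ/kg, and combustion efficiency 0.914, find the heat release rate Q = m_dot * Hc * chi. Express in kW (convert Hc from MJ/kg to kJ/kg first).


Hc = 25.527 MJ/kg = 25.527 * 1000 kJ/kg = 25527 kJ/kg
Q = 0.431 kg/s * 25527 kJ/kg * 0.914 = 10056 kW

10056 kW


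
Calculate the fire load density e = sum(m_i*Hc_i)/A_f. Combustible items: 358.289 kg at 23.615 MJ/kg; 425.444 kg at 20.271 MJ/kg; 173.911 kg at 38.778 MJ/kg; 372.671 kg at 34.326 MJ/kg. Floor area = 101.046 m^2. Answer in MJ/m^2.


Total energy = 358.289*23.615 + 425.444*20.271 + 173.911*38.778 + 372.671*34.326
= 8460.995 + 8624.175 + 6743.921 + 12792.30
= 36621.40 MJ
e = 36621.40 / 101.046 = 362.42 MJ/m^2

362.42 MJ/m^2


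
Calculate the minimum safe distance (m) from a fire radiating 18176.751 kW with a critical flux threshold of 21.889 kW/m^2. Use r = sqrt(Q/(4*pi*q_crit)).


4*pi*q_crit = 275.07
Q/(4*pi*q_crit) = 66.082
r = sqrt(66.082) = 8.1291 m

8.1291 m


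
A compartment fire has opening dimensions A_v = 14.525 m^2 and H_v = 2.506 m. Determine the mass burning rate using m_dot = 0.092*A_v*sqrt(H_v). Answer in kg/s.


sqrt(H_v) = 1.5830
m_dot = 0.092 * 14.525 * 1.5830 = 2.1154 kg/s

2.1154 kg/s


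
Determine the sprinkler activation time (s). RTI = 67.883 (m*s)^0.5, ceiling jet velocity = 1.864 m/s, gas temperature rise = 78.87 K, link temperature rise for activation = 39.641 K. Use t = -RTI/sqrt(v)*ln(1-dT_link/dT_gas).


dT_link/dT_gas = 0.50261
ln(1 - 0.50261) = -0.69838
t = -67.883 / sqrt(1.864) * -0.69838 = 34.724 s

34.724 s


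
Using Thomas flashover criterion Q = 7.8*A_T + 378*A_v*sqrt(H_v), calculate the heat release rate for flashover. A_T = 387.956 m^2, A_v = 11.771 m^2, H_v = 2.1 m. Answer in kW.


7.8*A_T = 3026.1
sqrt(H_v) = 1.4491
378*A_v*sqrt(H_v) = 6447.8
Q = 3026.1 + 6447.8 = 9473.9 kW

9473.9 kW


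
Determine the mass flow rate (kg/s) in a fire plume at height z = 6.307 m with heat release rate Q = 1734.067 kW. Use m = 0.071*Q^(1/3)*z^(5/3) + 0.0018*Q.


Q^(1/3) = 12.014
z^(5/3) = 21.530
First term = 0.071 * 12.014 * 21.530 = 18.365
Second term = 0.0018 * 1734.067 = 3.1213
m = 21.486 kg/s

21.486 kg/s


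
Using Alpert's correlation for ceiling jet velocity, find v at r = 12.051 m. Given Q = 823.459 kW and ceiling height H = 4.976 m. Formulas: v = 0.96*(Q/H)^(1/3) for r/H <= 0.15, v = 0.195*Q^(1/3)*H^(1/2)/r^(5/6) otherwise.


r/H = 12.051 / 4.976 = 2.4218
r/H > 0.15, so v = 0.195*Q^(1/3)*H^(1/2)/r^(5/6)
Q^(1/3) = 9.3730
H^(1/2) = 2.2307
r^(5/6) = 7.9589
v = 0.195 * 9.3730 * 2.2307 / 7.9589 = 0.51227 m/s

0.51227 m/s


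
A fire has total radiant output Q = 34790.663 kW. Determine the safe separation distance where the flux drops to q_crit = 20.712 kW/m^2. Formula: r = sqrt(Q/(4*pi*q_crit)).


4*pi*q_crit = 260.27
Q/(4*pi*q_crit) = 133.67
r = sqrt(133.67) = 11.562 m

11.562 m


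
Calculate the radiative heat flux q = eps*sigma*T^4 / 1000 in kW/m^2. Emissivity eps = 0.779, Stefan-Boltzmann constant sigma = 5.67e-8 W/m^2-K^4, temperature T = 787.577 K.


T^4 = 3.8474e+11
q = 0.779 * 5.67e-8 * 3.8474e+11 / 1000 = 16.994 kW/m^2

16.994 kW/m^2


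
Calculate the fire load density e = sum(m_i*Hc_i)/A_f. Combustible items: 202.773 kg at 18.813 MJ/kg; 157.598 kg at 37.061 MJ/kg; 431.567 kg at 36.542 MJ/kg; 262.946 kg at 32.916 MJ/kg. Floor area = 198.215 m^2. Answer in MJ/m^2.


Total energy = 202.773*18.813 + 157.598*37.061 + 431.567*36.542 + 262.946*32.916
= 3814.768 + 5840.739 + 15770.32 + 8655.131
= 34080.96 MJ
e = 34080.96 / 198.215 = 171.94 MJ/m^2

171.94 MJ/m^2


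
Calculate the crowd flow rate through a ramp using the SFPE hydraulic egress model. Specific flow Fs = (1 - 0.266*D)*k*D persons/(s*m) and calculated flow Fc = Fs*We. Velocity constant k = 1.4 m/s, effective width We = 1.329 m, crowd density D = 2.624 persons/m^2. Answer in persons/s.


1 - 0.266*D = 1 - 0.266*2.624 = 0.30202
Fs = 0.30202 * 1.4 * 2.624 = 1.1095 persons/(s*m)
Fc = 1.1095 * 1.329 = 1.4745 persons/s

1.4745 persons/s


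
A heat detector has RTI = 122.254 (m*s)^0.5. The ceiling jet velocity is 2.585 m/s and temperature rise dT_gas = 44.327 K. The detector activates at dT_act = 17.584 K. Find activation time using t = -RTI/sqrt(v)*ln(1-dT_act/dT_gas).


dT_act/dT_gas = 0.39669
ln(1 - 0.39669) = -0.50532
t = -122.254 / sqrt(2.585) * -0.50532 = 38.424 s

38.424 s


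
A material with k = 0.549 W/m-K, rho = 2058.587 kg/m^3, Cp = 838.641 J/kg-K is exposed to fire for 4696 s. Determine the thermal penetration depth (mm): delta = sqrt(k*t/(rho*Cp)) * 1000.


alpha = 0.549 / (2058.587 * 838.641) = 3.1800e-07 m^2/s
alpha * t = 0.0014933
delta = sqrt(0.0014933) * 1000 = 38.644 mm

38.644 mm


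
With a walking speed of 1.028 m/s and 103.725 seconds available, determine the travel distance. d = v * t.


d = 1.028 * 103.725 = 106.63 m

106.63 m


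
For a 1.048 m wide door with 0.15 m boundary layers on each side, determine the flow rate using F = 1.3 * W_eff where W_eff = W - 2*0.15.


W_eff = 1.048 - 0.30 = 0.748 m
F = 1.3 * 0.748 = 0.97240 persons/s

0.97240 persons/s


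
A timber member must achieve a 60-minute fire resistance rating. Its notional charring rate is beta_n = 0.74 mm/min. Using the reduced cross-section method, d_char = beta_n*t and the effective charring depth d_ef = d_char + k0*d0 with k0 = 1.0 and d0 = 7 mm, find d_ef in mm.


d_char = 0.74 * 60 = 44.4 mm
d_ef = 44.4 + 1.0*7 = 51.4 mm

51.4 mm


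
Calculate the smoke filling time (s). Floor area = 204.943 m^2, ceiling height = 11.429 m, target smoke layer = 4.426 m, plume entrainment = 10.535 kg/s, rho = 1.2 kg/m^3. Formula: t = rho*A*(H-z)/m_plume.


H - z = 7.003 m
t = 1.2 * 204.943 * 7.003 / 10.535 = 163.48 s

163.48 s


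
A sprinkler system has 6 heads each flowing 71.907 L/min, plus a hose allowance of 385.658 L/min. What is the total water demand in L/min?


Sprinkler demand = 6 * 71.907 = 431.442 L/min
Total = 431.442 + 385.658 = 817.1 L/min

817.1 L/min


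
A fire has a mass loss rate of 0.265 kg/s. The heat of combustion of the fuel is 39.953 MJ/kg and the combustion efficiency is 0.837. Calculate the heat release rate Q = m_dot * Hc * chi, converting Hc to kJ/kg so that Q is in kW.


Hc = 39.953 MJ/kg = 39.953 * 1000 kJ/kg = 39953 kJ/kg
Q = 0.265 kg/s * 39953 kJ/kg * 0.837 = 8861.8 kW

8861.8 kW


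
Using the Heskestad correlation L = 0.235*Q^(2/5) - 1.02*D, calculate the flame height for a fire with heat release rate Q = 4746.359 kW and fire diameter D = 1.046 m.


Q^(2/5) = 29.549
0.235 * Q^(2/5) = 6.9440
1.02 * D = 1.0669
L = 5.8771 m

5.8771 m


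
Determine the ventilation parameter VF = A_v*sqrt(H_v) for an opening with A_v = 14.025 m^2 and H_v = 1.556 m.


sqrt(H_v) = 1.2474
VF = 14.025 * 1.2474 = 17.495 m^(5/2)

17.495 m^(5/2)


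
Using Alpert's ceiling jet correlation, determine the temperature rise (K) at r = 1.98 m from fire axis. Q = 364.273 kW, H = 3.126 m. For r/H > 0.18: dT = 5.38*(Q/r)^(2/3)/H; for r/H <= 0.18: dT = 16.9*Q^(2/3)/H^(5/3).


r/H = 1.98 / 3.126 = 0.63340
r/H > 0.18, so dT = 5.38*(Q/r)^(2/3)/H
Q/r = 183.98
(Q/r)^(2/3) = 32.348
dT = 5.38 * 32.348 / 3.126 = 55.672 K

55.672 K


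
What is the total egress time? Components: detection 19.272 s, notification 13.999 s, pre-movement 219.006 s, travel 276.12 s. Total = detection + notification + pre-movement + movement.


Total = 19.272 + 13.999 + 219.006 + 276.12 = 528.397 s

528.397 s


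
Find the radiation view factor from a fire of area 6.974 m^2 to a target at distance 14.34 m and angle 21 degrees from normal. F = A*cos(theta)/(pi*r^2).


cos(21 deg) = 0.93358
pi*r^2 = 646.02
F = 6.974 * 0.93358 / 646.02 = 0.010078

0.010078


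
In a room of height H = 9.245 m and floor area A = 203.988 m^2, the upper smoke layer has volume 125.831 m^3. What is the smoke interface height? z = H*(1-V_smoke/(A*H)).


V/(A*H) = 0.066723
1 - 0.066723 = 0.93328
z = 9.245 * 0.93328 = 8.6281 m

8.6281 m


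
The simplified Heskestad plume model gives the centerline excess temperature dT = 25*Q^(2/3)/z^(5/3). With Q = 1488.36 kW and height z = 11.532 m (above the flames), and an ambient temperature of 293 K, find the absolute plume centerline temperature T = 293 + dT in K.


Q^(2/3) = 130.36
z^(5/3) = 58.863
dT = 25 * 130.36 / 58.863 = 55.365 K
T = 293 + 55.365 = 348.37 K

348.37 K


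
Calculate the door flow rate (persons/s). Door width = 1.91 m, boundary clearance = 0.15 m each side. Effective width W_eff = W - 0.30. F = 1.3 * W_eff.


W_eff = 1.91 - 0.30 = 1.61 m
F = 1.3 * 1.61 = 2.093 persons/s

2.093 persons/s


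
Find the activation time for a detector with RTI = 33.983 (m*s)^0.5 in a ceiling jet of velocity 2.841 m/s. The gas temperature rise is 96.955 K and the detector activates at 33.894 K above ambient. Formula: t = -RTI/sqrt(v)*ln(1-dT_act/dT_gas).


dT_act/dT_gas = 0.34958
ln(1 - 0.34958) = -0.43014
t = -33.983 / sqrt(2.841) * -0.43014 = 8.6724 s

8.6724 s


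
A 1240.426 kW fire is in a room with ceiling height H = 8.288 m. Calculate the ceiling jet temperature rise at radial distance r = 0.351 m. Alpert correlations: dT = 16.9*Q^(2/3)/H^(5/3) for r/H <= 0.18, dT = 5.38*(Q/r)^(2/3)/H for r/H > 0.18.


r/H = 0.351 / 8.288 = 0.042350
r/H <= 0.18, so dT = 16.9*Q^(2/3)/H^(5/3)
Q^(2/3) = 115.45
H^(5/3) = 33.943
dT = 16.9 * 115.45 / 33.943 = 57.480 K

57.480 K


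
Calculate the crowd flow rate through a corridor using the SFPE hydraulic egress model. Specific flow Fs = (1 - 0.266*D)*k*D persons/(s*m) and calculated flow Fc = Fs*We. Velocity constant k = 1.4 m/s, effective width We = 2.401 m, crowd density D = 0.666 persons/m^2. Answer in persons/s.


1 - 0.266*D = 1 - 0.266*0.666 = 0.82284
Fs = 0.82284 * 1.4 * 0.666 = 0.76722 persons/(s*m)
Fc = 0.76722 * 2.401 = 1.8421 persons/s

1.8421 persons/s


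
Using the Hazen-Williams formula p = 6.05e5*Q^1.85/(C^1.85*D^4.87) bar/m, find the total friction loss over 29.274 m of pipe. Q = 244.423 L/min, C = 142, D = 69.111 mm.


Q^1.85 = 26186
C^1.85 = 9588.1
D^4.87 = 9.0906e+08
p/m = 0.0018176 bar/m
p_total = 0.0018176 * 29.274 = 0.053207 bar

0.053207 bar


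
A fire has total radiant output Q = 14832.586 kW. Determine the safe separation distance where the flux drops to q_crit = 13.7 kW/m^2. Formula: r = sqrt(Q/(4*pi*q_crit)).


4*pi*q_crit = 172.16
Q/(4*pi*q_crit) = 86.156
r = sqrt(86.156) = 9.2820 m

9.2820 m


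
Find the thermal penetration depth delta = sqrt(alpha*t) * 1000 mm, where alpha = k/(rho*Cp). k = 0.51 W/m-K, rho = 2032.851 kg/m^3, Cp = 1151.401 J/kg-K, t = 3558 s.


alpha = 0.51 / (2032.851 * 1151.401) = 2.1789e-07 m^2/s
alpha * t = 0.00077525
delta = sqrt(0.00077525) * 1000 = 27.843 mm

27.843 mm


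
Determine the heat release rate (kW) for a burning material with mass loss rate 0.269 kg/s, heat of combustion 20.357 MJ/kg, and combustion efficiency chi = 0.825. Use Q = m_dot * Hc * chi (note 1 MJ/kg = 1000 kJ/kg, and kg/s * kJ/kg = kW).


Hc = 20.357 MJ/kg = 20.357 * 1000 kJ/kg = 20357 kJ/kg
Q = 0.269 kg/s * 20357 kJ/kg * 0.825 = 4517.7 kW

4517.7 kW


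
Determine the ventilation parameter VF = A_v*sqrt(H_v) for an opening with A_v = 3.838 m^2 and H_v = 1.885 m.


sqrt(H_v) = 1.3730
VF = 3.838 * 1.3730 = 5.2694 m^(5/2)

5.2694 m^(5/2)


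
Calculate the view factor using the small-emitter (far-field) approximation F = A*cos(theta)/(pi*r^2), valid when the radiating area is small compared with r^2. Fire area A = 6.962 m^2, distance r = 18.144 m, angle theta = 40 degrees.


cos(40 deg) = 0.76604
pi*r^2 = 1034.2
F = 6.962 * 0.76604 / 1034.2 = 0.0051567

0.0051567


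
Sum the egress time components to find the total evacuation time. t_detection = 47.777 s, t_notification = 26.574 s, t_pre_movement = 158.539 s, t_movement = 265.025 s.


Total = 47.777 + 26.574 + 158.539 + 265.025 = 497.915 s

497.915 s


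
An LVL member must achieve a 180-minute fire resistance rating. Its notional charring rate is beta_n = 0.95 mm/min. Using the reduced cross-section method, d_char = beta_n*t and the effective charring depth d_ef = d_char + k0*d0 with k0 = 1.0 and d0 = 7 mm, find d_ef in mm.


d_char = 0.95 * 180 = 171 mm
d_ef = 171 + 1.0*7 = 178 mm

178 mm


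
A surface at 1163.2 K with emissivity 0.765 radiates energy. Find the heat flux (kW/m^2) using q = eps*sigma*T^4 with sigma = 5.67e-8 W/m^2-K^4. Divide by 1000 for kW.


T^4 = 1.8307e+12
q = 0.765 * 5.67e-8 * 1.8307e+12 / 1000 = 79.408 kW/m^2

79.408 kW/m^2


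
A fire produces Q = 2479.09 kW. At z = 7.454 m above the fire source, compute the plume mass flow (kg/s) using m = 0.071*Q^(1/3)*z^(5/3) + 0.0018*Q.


Q^(1/3) = 13.534
z^(5/3) = 28.443
First term = 0.071 * 13.534 * 28.443 = 27.332
Second term = 0.0018 * 2479.09 = 4.4624
m = 31.794 kg/s

31.794 kg/s


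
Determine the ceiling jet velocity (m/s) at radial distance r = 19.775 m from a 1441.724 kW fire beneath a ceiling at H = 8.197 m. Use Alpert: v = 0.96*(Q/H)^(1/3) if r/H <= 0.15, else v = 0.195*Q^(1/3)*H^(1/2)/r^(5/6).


r/H = 19.775 / 8.197 = 2.4125
r/H > 0.15, so v = 0.195*Q^(1/3)*H^(1/2)/r^(5/6)
Q^(1/3) = 11.297
H^(1/2) = 2.8630
r^(5/6) = 12.025
v = 0.195 * 11.297 * 2.8630 / 12.025 = 0.52448 m/s

0.52448 m/s


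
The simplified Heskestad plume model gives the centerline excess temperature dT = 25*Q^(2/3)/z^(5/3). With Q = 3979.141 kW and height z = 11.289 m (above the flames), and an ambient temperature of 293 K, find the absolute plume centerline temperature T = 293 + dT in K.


Q^(2/3) = 251.11
z^(5/3) = 56.810
dT = 25 * 251.11 / 56.810 = 110.50 K
T = 293 + 110.50 = 403.50 K

403.50 K


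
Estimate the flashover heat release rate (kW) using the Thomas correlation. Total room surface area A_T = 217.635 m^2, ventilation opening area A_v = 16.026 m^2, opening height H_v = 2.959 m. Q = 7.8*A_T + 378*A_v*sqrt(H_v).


7.8*A_T = 1697.553
sqrt(H_v) = 1.7202
378*A_v*sqrt(H_v) = 10421
Q = 1697.553 + 10421 = 12118 kW

12118 kW


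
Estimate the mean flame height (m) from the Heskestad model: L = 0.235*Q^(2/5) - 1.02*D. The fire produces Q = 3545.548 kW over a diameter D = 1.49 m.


Q^(2/5) = 26.295
0.235 * Q^(2/5) = 6.1793
1.02 * D = 1.5198
L = 4.6595 m

4.6595 m


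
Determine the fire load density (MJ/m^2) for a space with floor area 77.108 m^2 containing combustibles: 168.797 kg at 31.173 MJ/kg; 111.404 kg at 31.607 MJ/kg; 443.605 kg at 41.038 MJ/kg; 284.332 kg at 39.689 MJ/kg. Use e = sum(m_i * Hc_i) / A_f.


Total energy = 168.797*31.173 + 111.404*31.607 + 443.605*41.038 + 284.332*39.689
= 5261.909 + 3521.146 + 18204.66 + 11284.85
= 38272.57 MJ
e = 38272.57 / 77.108 = 496.35 MJ/m^2

496.35 MJ/m^2


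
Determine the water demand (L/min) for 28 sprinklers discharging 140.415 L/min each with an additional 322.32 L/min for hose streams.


Sprinkler demand = 28 * 140.415 = 3931.62 L/min
Total = 3931.62 + 322.32 = 4253.94 L/min

4253.94 L/min


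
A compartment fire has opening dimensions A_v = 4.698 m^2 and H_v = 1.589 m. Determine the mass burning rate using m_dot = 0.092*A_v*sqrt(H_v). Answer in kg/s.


sqrt(H_v) = 1.2606
m_dot = 0.092 * 4.698 * 1.2606 = 0.54483 kg/s

0.54483 kg/s


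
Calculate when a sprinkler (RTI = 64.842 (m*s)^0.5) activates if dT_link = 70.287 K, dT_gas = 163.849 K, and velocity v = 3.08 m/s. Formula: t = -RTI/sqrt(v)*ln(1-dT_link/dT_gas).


dT_link/dT_gas = 0.42897
ln(1 - 0.42897) = -0.56032
t = -64.842 / sqrt(3.08) * -0.56032 = 20.702 s

20.702 s


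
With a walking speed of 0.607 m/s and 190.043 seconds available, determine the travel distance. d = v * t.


d = 0.607 * 190.043 = 115.36 m

115.36 m


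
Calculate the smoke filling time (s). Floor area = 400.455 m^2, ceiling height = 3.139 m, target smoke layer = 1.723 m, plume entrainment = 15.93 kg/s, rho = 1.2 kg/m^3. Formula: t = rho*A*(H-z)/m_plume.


H - z = 1.416 m
t = 1.2 * 400.455 * 1.416 / 15.93 = 42.715 s

42.715 s


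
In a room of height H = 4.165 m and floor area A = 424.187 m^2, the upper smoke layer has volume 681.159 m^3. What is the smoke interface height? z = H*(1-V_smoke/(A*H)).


V/(A*H) = 0.38555
1 - 0.38555 = 0.61445
z = 4.165 * 0.61445 = 2.5592 m

2.5592 m


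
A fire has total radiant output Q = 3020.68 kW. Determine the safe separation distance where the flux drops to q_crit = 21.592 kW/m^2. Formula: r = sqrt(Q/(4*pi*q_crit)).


4*pi*q_crit = 271.33
Q/(4*pi*q_crit) = 11.133
r = sqrt(11.133) = 3.3366 m

3.3366 m


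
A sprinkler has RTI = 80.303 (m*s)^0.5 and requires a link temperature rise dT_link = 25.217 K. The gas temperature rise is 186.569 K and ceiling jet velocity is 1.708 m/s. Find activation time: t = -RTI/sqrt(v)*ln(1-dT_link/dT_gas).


dT_link/dT_gas = 0.13516
ln(1 - 0.13516) = -0.14521
t = -80.303 / sqrt(1.708) * -0.14521 = 8.9226 s

8.9226 s


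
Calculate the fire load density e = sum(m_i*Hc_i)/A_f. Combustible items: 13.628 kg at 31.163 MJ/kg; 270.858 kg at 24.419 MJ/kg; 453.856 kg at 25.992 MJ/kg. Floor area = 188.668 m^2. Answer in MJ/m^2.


Total energy = 13.628*31.163 + 270.858*24.419 + 453.856*25.992
= 424.6894 + 6614.082 + 11796.63
= 18835.40 MJ
e = 18835.40 / 188.668 = 99.834 MJ/m^2

99.834 MJ/m^2


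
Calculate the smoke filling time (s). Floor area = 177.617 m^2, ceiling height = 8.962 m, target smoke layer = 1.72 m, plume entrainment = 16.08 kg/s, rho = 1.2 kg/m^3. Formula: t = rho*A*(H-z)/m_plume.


H - z = 7.242 m
t = 1.2 * 177.617 * 7.242 / 16.08 = 95.993 s

95.993 s


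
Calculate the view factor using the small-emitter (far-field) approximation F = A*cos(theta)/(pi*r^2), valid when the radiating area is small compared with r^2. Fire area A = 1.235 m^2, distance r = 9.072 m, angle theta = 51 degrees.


cos(51 deg) = 0.62932
pi*r^2 = 258.56
F = 1.235 * 0.62932 / 258.56 = 0.0030060

0.0030060


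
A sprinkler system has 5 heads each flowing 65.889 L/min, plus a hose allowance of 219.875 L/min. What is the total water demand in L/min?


Sprinkler demand = 5 * 65.889 = 329.445 L/min
Total = 329.445 + 219.875 = 549.32 L/min

549.32 L/min


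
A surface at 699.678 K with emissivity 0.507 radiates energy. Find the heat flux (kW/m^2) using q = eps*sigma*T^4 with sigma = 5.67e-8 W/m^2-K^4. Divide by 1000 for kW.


T^4 = 2.3966e+11
q = 0.507 * 5.67e-8 * 2.3966e+11 / 1000 = 6.8894 kW/m^2

6.8894 kW/m^2


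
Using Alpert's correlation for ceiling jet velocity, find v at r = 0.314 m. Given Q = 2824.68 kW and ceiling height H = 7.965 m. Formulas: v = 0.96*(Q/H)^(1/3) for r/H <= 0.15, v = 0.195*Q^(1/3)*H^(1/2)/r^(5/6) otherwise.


r/H = 0.314 / 7.965 = 0.039422
r/H <= 0.15, so v = 0.96*(Q/H)^(1/3)
Q/H = 354.64
(Q/H)^(1/3) = 7.0783
v = 0.96 * 7.0783 = 6.7952 m/s

6.7952 m/s


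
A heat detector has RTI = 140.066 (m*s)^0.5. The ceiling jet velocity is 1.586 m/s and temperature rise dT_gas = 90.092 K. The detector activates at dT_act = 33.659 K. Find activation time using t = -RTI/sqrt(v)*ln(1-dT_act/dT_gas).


dT_act/dT_gas = 0.37361
ln(1 - 0.37361) = -0.46778
t = -140.066 / sqrt(1.586) * -0.46778 = 52.026 s

52.026 s


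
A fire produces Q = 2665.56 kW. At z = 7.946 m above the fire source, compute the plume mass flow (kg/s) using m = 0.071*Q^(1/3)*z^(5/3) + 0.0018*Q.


Q^(1/3) = 13.865
z^(5/3) = 31.641
First term = 0.071 * 13.865 * 31.641 = 31.148
Second term = 0.0018 * 2665.56 = 4.7980
m = 35.946 kg/s

35.946 kg/s


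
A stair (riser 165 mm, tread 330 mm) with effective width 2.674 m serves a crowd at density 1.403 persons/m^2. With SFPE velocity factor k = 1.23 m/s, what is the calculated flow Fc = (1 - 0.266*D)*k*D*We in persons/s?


1 - 0.266*D = 1 - 0.266*1.403 = 0.62680
Fs = 0.62680 * 1.23 * 1.403 = 1.0817 persons/(s*m)
Fc = 1.0817 * 2.674 = 2.8924 persons/s

2.8924 persons/s


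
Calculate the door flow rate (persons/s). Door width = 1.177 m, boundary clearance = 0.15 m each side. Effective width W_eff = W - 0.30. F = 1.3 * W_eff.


W_eff = 1.177 - 0.30 = 0.877 m
F = 1.3 * 0.877 = 1.1401 persons/s

1.1401 persons/s


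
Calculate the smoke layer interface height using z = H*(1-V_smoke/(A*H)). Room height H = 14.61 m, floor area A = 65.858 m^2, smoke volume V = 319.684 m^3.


V/(A*H) = 0.33225
1 - 0.33225 = 0.66775
z = 14.61 * 0.66775 = 9.7559 m

9.7559 m


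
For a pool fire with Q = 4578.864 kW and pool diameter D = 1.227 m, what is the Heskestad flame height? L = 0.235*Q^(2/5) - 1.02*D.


Q^(2/5) = 29.127
0.235 * Q^(2/5) = 6.8450
1.02 * D = 1.2515
L = 5.5934 m

5.5934 m


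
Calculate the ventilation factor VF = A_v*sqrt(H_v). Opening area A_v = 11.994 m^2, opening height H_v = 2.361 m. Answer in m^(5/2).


sqrt(H_v) = 1.5366
VF = 11.994 * 1.5366 = 18.429 m^(5/2)

18.429 m^(5/2)


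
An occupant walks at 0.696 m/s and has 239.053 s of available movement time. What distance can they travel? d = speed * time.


d = 0.696 * 239.053 = 166.38 m

166.38 m


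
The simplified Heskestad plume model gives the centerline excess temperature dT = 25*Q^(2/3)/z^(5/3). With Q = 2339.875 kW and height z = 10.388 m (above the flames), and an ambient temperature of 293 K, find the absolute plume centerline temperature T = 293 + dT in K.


Q^(2/3) = 176.25
z^(5/3) = 49.456
dT = 25 * 176.25 / 49.456 = 89.094 K
T = 293 + 89.094 = 382.09 K

382.09 K


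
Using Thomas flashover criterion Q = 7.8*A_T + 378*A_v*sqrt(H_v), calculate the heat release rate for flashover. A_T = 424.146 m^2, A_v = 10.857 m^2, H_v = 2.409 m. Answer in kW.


7.8*A_T = 3308.3
sqrt(H_v) = 1.5521
378*A_v*sqrt(H_v) = 6369.7
Q = 3308.3 + 6369.7 = 9678.1 kW

9678.1 kW


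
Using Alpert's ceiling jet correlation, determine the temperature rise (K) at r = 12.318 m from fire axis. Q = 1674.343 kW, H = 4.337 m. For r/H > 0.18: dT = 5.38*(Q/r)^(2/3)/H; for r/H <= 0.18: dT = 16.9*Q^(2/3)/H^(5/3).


r/H = 12.318 / 4.337 = 2.8402
r/H > 0.18, so dT = 5.38*(Q/r)^(2/3)/H
Q/r = 135.93
(Q/r)^(2/3) = 26.436
dT = 5.38 * 26.436 / 4.337 = 32.794 K

32.794 K


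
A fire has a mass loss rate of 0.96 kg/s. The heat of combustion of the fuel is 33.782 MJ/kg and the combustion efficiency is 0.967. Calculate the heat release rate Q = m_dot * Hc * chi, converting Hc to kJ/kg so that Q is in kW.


Hc = 33.782 MJ/kg = 33.782 * 1000 kJ/kg = 33782 kJ/kg
Q = 0.96 kg/s * 33782 kJ/kg * 0.967 = 31361 kW

31361 kW


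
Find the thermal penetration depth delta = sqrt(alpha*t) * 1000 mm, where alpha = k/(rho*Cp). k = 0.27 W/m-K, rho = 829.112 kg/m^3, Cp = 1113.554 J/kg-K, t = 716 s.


alpha = 0.27 / (829.112 * 1113.554) = 2.9244e-07 m^2/s
alpha * t = 0.00020939
delta = sqrt(0.00020939) * 1000 = 14.470 mm

14.470 mm


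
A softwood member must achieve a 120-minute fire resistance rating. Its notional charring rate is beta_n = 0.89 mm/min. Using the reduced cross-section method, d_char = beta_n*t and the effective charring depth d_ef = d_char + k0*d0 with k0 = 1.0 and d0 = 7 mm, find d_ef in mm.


d_char = 0.89 * 120 = 106.8 mm
d_ef = 106.8 + 1.0*7 = 113.8 mm

113.8 mm


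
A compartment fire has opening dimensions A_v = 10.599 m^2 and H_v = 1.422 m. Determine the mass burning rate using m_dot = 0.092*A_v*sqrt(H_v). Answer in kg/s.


sqrt(H_v) = 1.1925
m_dot = 0.092 * 10.599 * 1.1925 = 1.1628 kg/s

1.1628 kg/s


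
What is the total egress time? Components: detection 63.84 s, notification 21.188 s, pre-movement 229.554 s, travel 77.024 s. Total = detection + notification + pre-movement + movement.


Total = 63.84 + 21.188 + 229.554 + 77.024 = 391.606 s

391.606 s


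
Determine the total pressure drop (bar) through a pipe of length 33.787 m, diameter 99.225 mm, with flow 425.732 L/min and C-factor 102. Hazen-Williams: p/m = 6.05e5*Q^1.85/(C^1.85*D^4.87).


Q^1.85 = 73097
C^1.85 = 5198.9
D^4.87 = 5.2911e+09
p/m = 0.0016077 bar/m
p_total = 0.0016077 * 33.787 = 0.054319 bar

0.054319 bar


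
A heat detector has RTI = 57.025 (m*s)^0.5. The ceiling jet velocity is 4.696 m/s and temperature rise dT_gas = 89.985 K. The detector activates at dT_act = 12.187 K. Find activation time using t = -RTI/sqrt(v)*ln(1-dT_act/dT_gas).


dT_act/dT_gas = 0.13543
ln(1 - 0.13543) = -0.14553
t = -57.025 / sqrt(4.696) * -0.14553 = 3.8295 s

3.8295 s


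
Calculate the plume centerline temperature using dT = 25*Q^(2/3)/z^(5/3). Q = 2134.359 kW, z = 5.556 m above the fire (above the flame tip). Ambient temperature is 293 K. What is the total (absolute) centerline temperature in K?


Q^(2/3) = 165.77
z^(5/3) = 17.429
dT = 25 * 165.77 / 17.429 = 237.78 K
T = 293 + 237.78 = 530.78 K

530.78 K


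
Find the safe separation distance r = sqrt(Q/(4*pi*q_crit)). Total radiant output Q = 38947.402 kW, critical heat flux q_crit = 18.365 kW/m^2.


4*pi*q_crit = 230.78
Q/(4*pi*q_crit) = 168.76
r = sqrt(168.76) = 12.991 m

12.991 m


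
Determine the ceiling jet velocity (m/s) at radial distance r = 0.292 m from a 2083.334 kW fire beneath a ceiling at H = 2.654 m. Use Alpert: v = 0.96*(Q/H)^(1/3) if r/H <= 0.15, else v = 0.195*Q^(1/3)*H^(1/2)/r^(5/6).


r/H = 0.292 / 2.654 = 0.11002
r/H <= 0.15, so v = 0.96*(Q/H)^(1/3)
Q/H = 784.98
(Q/H)^(1/3) = 9.2247
v = 0.96 * 9.2247 = 8.8557 m/s

8.8557 m/s


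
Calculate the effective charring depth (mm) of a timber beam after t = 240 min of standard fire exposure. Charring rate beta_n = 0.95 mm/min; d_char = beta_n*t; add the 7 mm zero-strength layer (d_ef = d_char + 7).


d_char = 0.95 * 240 = 228 mm
d_ef = 228 + 1.0*7 = 235 mm

235 mm


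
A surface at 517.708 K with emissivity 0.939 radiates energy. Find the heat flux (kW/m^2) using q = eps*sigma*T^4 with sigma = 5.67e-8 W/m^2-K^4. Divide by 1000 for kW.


T^4 = 7.1836e+10
q = 0.939 * 5.67e-8 * 7.1836e+10 / 1000 = 3.8246 kW/m^2

3.8246 kW/m^2


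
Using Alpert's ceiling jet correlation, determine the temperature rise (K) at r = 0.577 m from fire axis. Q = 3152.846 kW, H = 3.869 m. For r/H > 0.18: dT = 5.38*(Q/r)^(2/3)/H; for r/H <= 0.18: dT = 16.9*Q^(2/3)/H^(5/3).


r/H = 0.577 / 3.869 = 0.14913
r/H <= 0.18, so dT = 16.9*Q^(2/3)/H^(5/3)
Q^(2/3) = 215.01
H^(5/3) = 9.5352
dT = 16.9 * 215.01 / 9.5352 = 381.09 K

381.09 K


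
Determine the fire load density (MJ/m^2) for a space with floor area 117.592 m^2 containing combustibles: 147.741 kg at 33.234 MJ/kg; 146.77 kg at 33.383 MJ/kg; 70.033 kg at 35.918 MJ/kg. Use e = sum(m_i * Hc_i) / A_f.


Total energy = 147.741*33.234 + 146.77*33.383 + 70.033*35.918
= 4910.024 + 4899.623 + 2515.445
= 12325.09 MJ
e = 12325.09 / 117.592 = 104.81 MJ/m^2

104.81 MJ/m^2


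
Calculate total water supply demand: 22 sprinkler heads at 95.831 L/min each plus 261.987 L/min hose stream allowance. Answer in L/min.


Sprinkler demand = 22 * 95.831 = 2108.282 L/min
Total = 2108.282 + 261.987 = 2370.269 L/min

2370.269 L/min


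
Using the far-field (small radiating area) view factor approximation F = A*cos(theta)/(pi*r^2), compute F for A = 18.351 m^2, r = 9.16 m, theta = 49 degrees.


cos(49 deg) = 0.65606
pi*r^2 = 263.60
F = 18.351 * 0.65606 / 263.60 = 0.045673

0.045673


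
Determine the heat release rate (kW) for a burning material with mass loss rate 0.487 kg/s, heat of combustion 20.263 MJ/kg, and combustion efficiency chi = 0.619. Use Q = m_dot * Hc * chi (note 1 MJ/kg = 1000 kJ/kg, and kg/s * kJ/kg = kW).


Hc = 20.263 MJ/kg = 20.263 * 1000 kJ/kg = 20263 kJ/kg
Q = 0.487 kg/s * 20263 kJ/kg * 0.619 = 6108.3 kW

6108.3 kW


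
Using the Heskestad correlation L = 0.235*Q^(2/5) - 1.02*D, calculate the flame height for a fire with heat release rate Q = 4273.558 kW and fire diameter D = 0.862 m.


Q^(2/5) = 28.335
0.235 * Q^(2/5) = 6.6586
1.02 * D = 0.87924
L = 5.7794 m

5.7794 m


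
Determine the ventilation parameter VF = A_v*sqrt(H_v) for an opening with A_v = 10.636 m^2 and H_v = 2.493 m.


sqrt(H_v) = 1.5789
VF = 10.636 * 1.5789 = 16.793 m^(5/2)

16.793 m^(5/2)


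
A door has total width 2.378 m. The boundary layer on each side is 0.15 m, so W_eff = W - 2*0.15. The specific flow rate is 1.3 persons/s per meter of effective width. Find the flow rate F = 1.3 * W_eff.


W_eff = 2.378 - 0.30 = 2.078 m
F = 1.3 * 2.078 = 2.7014 persons/s

2.7014 persons/s


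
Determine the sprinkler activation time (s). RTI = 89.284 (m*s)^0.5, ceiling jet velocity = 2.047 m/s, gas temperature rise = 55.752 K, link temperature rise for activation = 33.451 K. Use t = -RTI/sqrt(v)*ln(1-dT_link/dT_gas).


dT_link/dT_gas = 0.60000
ln(1 - 0.60000) = -0.91628
t = -89.284 / sqrt(2.047) * -0.91628 = 57.180 s

57.180 s


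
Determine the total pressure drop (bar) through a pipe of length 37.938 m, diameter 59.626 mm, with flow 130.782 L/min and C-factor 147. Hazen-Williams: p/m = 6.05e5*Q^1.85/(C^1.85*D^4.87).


Q^1.85 = 8234.1
C^1.85 = 10222
D^4.87 = 4.4297e+08
p/m = 0.0011002 bar/m
p_total = 0.0011002 * 37.938 = 0.041738 bar

0.041738 bar


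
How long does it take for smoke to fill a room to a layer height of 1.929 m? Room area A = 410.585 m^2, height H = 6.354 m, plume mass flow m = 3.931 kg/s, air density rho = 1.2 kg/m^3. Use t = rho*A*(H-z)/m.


H - z = 4.425 m
t = 1.2 * 410.585 * 4.425 / 3.931 = 554.62 s

554.62 s


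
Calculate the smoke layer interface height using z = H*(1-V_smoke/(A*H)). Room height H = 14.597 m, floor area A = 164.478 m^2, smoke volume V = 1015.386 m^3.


V/(A*H) = 0.42292
1 - 0.42292 = 0.57708
z = 14.597 * 0.57708 = 8.4236 m

8.4236 m


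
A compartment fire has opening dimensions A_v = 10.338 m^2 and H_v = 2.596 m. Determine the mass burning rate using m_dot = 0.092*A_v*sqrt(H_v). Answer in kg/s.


sqrt(H_v) = 1.6112
m_dot = 0.092 * 10.338 * 1.6112 = 1.5324 kg/s

1.5324 kg/s


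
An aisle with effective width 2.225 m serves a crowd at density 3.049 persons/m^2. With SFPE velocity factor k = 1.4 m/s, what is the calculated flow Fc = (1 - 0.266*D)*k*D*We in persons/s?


1 - 0.266*D = 1 - 0.266*3.049 = 0.18897
Fs = 0.18897 * 1.4 * 3.049 = 0.80662 persons/(s*m)
Fc = 0.80662 * 2.225 = 1.7947 persons/s

1.7947 persons/s


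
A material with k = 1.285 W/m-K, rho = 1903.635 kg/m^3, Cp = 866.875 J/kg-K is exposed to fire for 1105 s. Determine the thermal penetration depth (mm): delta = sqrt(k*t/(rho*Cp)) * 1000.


alpha = 1.285 / (1903.635 * 866.875) = 7.7869e-07 m^2/s
alpha * t = 0.00086045
delta = sqrt(0.00086045) * 1000 = 29.333 mm

29.333 mm


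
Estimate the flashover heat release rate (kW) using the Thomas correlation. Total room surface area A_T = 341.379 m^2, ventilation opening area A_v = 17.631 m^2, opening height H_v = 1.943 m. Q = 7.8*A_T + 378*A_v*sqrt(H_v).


7.8*A_T = 2662.8
sqrt(H_v) = 1.3939
378*A_v*sqrt(H_v) = 9289.8
Q = 2662.8 + 9289.8 = 11953 kW

11953 kW


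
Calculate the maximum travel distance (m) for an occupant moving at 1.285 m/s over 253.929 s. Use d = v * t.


d = 1.285 * 253.929 = 326.30 m

326.30 m


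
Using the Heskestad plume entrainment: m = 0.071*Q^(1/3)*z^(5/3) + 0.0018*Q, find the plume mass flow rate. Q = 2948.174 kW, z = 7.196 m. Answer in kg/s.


Q^(1/3) = 14.339
z^(5/3) = 26.822
First term = 0.071 * 14.339 * 26.822 = 27.306
Second term = 0.0018 * 2948.174 = 5.3067
m = 32.613 kg/s

32.613 kg/s


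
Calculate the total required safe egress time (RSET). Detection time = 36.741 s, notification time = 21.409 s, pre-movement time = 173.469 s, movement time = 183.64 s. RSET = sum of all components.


Total = 36.741 + 21.409 + 173.469 + 183.64 = 415.259 s

415.259 s


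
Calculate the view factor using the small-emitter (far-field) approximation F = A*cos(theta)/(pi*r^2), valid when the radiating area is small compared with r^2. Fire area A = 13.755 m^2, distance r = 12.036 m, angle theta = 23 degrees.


cos(23 deg) = 0.92050
pi*r^2 = 455.11
F = 13.755 * 0.92050 / 455.11 = 0.027821

0.027821


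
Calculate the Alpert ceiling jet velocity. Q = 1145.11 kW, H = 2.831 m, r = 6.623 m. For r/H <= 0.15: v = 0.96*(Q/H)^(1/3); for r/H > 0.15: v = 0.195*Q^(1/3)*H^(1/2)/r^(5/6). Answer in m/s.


r/H = 6.623 / 2.831 = 2.3395
r/H > 0.15, so v = 0.195*Q^(1/3)*H^(1/2)/r^(5/6)
Q^(1/3) = 10.462
H^(1/2) = 1.6826
r^(5/6) = 4.8329
v = 0.195 * 10.462 * 1.6826 / 4.8329 = 0.71024 m/s

0.71024 m/s


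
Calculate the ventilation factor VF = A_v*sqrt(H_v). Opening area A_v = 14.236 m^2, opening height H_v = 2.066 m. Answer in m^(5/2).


sqrt(H_v) = 1.4374
VF = 14.236 * 1.4374 = 20.462 m^(5/2)

20.462 m^(5/2)


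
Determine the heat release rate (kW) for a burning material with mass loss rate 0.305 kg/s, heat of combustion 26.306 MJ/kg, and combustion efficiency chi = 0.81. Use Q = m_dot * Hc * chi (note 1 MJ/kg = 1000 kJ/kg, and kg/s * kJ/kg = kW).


Hc = 26.306 MJ/kg = 26.306 * 1000 kJ/kg = 26306 kJ/kg
Q = 0.305 kg/s * 26306 kJ/kg * 0.81 = 6498.9 kW

6498.9 kW


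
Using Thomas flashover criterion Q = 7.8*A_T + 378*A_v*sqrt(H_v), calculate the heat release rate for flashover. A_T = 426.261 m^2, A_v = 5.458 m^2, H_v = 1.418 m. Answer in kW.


7.8*A_T = 3324.8
sqrt(H_v) = 1.1908
378*A_v*sqrt(H_v) = 2456.8
Q = 3324.8 + 2456.8 = 5781.6 kW

5781.6 kW


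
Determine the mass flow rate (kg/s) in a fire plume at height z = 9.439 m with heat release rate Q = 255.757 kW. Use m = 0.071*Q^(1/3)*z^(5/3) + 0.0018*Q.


Q^(1/3) = 6.3476
z^(5/3) = 42.158
First term = 0.071 * 6.3476 * 42.158 = 19.000
Second term = 0.0018 * 255.757 = 0.46036
m = 19.460 kg/s

19.460 kg/s


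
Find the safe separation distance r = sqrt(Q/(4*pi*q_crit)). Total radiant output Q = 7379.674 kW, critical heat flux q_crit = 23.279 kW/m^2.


4*pi*q_crit = 292.53
Q/(4*pi*q_crit) = 25.227
r = sqrt(25.227) = 5.0226 m

5.0226 m


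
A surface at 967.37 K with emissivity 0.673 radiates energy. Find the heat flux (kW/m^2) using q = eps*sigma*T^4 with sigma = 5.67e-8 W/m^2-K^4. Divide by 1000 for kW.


T^4 = 8.7573e+11
q = 0.673 * 5.67e-8 * 8.7573e+11 / 1000 = 33.417 kW/m^2

33.417 kW/m^2


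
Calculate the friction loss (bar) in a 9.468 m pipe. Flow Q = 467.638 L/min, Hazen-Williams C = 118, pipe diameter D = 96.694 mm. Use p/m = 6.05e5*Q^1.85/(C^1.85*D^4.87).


Q^1.85 = 86963
C^1.85 = 6807.4
D^4.87 = 4.6655e+09
p/m = 0.0016566 bar/m
p_total = 0.0016566 * 9.468 = 0.015684 bar

0.015684 bar


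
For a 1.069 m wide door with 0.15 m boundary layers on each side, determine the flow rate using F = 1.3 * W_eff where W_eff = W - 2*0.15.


W_eff = 1.069 - 0.30 = 0.769 m
F = 1.3 * 0.769 = 0.99970 persons/s

0.99970 persons/s
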